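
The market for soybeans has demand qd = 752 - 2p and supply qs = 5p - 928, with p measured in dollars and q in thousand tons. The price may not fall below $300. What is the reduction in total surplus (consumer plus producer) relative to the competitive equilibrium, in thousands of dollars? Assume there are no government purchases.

Equilibrium: 752 - 2p = 5p - 928, so 1680 = 7p and p* = 240, q* = 272.
Because the floor (300) lies above the market-clearing price, it is binding.
At p = 300: qd = 752 - 2·300 = 152 and qs = 5·300 - 928 = 572.
Quantity traded falls to 152. At q = 152 the demand price is (752 - 152)/2 = 300 and the supply price is (928 + 152)/5 = 216.
Deadweight loss = ½ · (300 - 216) · (272 - 152) = ½ · 84 · 120 = 5040.

5040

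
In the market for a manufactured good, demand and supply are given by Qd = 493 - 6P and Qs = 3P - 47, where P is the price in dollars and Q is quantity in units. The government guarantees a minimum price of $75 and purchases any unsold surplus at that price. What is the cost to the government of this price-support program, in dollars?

Without the control the market clears where 493 - 6P = 3P - 47, i.e. P* = 60 and Q* = 133.
The floor of 75 is above the equilibrium price 60, so it binds.
At P = 75: Qd = 493 - 6·75 = 43 and Qs = 3·75 - 47 = 178.
Surplus = Qs - Qd = 135.
Government expenditure = surplus × support price = 135 × 75 = 10125.

10125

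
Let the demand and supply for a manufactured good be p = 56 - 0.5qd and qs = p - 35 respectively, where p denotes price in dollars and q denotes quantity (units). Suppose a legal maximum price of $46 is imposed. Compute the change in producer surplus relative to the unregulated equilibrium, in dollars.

Rearranging demand gives qd = 112 - 2p. Equilibrium: 112 - 2p = p - 35, so 147 = 3p and p* = 49, q* = 14.
The ceiling of 46 is below the equilibrium price 49, so it binds.
At p = 46: qd = 112 - 2·46 = 20 and qs = 46 - 35 = 11.
Producer surplus without the control is ½ · (49 - 35) · 14 = 98.
With the ceiling, producers sell 11 units at 46, so PS = ½ · (46 - 35) · 11 = 60.5.
Change in producer surplus = 60.5 - 98 = -37.5.

-37.5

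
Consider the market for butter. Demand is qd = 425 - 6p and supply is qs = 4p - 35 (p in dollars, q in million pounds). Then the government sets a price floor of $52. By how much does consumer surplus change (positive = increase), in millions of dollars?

In a free market, 425 - 6p = 4p - 35 gives the equilibrium p* = 46, q* = 149.
Since 52 > 46, the floor is binding.
At p = 52: qd = 425 - 6·52 = 113 and qs = 4·52 - 35 = 173.
Consumer surplus without the control is ½ · (425/6 - 46) · 149 = 22201/12.
With the floor, consumers buy 113 units at 52, so CS = ½ · (425/6 - 52) · 113 = 12769/12.
Change in consumer surplus = 12769/12 - 22201/12 = -786.

-786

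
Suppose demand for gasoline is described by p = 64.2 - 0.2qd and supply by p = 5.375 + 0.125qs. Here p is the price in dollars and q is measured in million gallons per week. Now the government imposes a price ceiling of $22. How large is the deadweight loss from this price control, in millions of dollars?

Rearranging demand gives qd = 321 - 5p; rearranging supply gives qs = 8p - 43. Setting quantity demanded equal to quantity supplied, 321 - 5p = 8p - 43, gives p* = 28 and q* = 181.
The ceiling of 22 is below the equilibrium price 28, so it binds.
At p = 22: qd = 321 - 5·22 = 211 and qs = 8·22 - 43 = 133.
Quantity traded falls to 133. At q = 133 the demand price is (321 - 133)/5 = 37.6 and the supply price is (43 + 133)/8 = 22.
Deadweight loss = ½ · (37.6 - 22) · (181 - 133) = ½ · 15.6 · 48 = 374.4.

374.4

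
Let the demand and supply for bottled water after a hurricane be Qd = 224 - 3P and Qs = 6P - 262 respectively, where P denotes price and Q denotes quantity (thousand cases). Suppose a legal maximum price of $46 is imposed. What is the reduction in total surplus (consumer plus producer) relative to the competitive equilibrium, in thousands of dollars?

576

Without the control the market clears where 224 - 3P = 6P - 262, i.e. P* = 54 and Q* = 62.
The ceiling of 46 is below the equilibrium price 54, so it binds.
At P = 46: Qd = 224 - 3·46 = 86 and Qs = 6·46 - 262 = 14.
Quantity traded falls to 14. At Q = 14 the demand price is (224 - 14)/3 = 70 and the supply price is (262 + 14)/6 = 46.
Deadweight loss = ½ · (70 - 46) · (62 - 14) = ½ · 24 · 48 = 576.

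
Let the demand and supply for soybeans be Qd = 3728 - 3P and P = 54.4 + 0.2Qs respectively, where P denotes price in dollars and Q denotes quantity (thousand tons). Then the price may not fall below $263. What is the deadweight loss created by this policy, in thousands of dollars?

Rearranging supply gives Qs = 5P - 272. In a free market, 3728 - 3P = 5P - 272 gives the equilibrium P* = 500, Q* = 2228.
Since 263 is below P* = 500, the floor does not bind and the free-market outcome prevails.
Since the control does not bind, no trades are prevented and deadweight loss is zero.

0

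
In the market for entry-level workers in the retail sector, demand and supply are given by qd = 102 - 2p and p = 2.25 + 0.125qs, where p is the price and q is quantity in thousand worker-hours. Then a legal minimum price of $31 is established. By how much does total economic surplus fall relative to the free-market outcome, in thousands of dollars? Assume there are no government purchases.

Rearranging supply gives qs = 8p - 18. In a free market, 102 - 2p = 8p - 18 gives the equilibrium p* = 12, q* = 78.
Because the floor (31) lies above the market-clearing price, it is binding.
At p = 31: qd = 102 - 2·31 = 40 and qs = 8·31 - 18 = 230.
Quantity traded falls to 40. At q = 40 the demand price is (102 - 40)/2 = 31 and the supply price is (18 + 40)/8 = 7.25.
Deadweight loss = ½ · (31 - 7.25) · (78 - 40) = ½ · 23.75 · 38 = 451.25.

451.25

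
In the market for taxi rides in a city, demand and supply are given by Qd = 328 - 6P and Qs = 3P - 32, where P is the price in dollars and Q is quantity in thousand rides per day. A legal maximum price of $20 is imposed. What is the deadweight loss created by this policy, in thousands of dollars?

900

In a free market, 328 - 6P = 3P - 32 gives the equilibrium P* = 40, Q* = 88.
The ceiling of 20 is below the equilibrium price 40, so it binds.
At P = 20: Qd = 328 - 6·20 = 208 and Qs = 3·20 - 32 = 28.
Quantity traded falls to 28. At Q = 28 the demand price is (328 - 28)/6 = 50 and the supply price is (32 + 28)/3 = 20.
Deadweight loss = ½ · (50 - 20) · (88 - 28) = ½ · 30 · 60 = 900.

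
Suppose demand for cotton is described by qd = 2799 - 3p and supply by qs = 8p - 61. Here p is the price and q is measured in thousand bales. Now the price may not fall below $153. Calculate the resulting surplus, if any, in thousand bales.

Equilibrium: 2799 - 3p = 8p - 61, so 2860 = 11p and p* = 260, q* = 2019.
Since 153 is below p* = 260, the floor does not bind and the free-market outcome prevails.
Since the control does not bind, there is no surplus.

0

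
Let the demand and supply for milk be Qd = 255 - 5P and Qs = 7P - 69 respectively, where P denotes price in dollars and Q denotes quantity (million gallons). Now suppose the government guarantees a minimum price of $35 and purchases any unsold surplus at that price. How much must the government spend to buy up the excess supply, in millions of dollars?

In a free market, 255 - 5P = 7P - 69 gives the equilibrium P* = 27, Q* = 120.
Since 35 > 27, the floor is binding.
At P = 35: Qd = 255 - 5·35 = 80 and Qs = 7·35 - 69 = 176.
Surplus = Qs - Qd = 96.
Government expenditure = surplus × support price = 96 × 35 = 3360.

3360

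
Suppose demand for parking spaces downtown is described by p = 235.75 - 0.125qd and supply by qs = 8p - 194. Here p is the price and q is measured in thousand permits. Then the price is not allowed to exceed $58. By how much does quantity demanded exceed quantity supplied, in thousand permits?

1152

Rearranging demand gives qd = 1886 - 8p. Without the control the market clears where 1886 - 8p = 8p - 194, i.e. p* = 130 and q* = 846.
Since 58 < 130, the ceiling is binding.
At p = 58: qd = 1886 - 8·58 = 1422 and qs = 8·58 - 194 = 270.
Shortage = qd - qs = 1422 - 270 = 1152.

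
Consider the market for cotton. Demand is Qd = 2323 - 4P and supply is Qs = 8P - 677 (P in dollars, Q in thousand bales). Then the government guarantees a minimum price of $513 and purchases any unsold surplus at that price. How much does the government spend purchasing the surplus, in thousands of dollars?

In a free market, 2323 - 4P = 8P - 677 gives the equilibrium P* = 250, Q* = 1323.
The floor of 513 is above the equilibrium price 250, so it binds.
At P = 513: Qd = 2323 - 4·513 = 271 and Qs = 8·513 - 677 = 3427.
Surplus = Qs - Qd = 3156.
Government expenditure = surplus × support price = 3156 × 513 = 1619028.

1619028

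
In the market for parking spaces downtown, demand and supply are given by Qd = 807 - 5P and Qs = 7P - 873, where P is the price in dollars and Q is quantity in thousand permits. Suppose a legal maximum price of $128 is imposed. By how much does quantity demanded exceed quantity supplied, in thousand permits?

144

Equilibrium: 807 - 5P = 7P - 873, so 1680 = 12P and P* = 140, Q* = 107.
Because the ceiling (128) lies below the market-clearing price, it is binding.
At P = 128: Qd = 807 - 5·128 = 167 and Qs = 7·128 - 873 = 23.
Shortage = Qd - Qs = 167 - 23 = 144.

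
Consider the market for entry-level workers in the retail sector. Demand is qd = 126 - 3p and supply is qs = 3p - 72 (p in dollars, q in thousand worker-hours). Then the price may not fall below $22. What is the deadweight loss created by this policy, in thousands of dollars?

In a free market, 126 - 3p = 3p - 72 gives the equilibrium p* = 33, q* = 27.
The floor of 22 is below the equilibrium price 33, so it is not binding; the market clears at p* = 33, q* = 27.
Since the control does not bind, no trades are prevented and deadweight loss is zero.

0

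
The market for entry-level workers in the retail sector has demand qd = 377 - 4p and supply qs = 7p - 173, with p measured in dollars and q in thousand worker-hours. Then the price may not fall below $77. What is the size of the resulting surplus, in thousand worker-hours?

297

Equilibrium: 377 - 4p = 7p - 173, so 550 = 11p and p* = 50, q* = 177.
Since 77 > 50, the floor is binding.
At p = 77: qd = 377 - 4·77 = 69 and qs = 7·77 - 173 = 366.
Surplus = qs - qd = 366 - 69 = 297.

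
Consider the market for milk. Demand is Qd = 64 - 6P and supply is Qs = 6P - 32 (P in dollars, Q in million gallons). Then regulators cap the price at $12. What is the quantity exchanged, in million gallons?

Without the control the market clears where 64 - 6P = 6P - 32, i.e. P* = 8 and Q* = 16.
The ceiling of 12 is above the equilibrium price 8, so it is not binding; the market clears at P* = 8, Q* = 16.

16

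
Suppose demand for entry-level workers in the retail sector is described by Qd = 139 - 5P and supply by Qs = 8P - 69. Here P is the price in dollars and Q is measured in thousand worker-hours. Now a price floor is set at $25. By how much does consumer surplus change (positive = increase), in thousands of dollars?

-328.5

Equilibrium: 139 - 5P = 8P - 69, so 208 = 13P and P* = 16, Q* = 59.
Because the floor (25) lies above the market-clearing price, it is binding.
At P = 25: Qd = 139 - 5·25 = 14 and Qs = 8·25 - 69 = 131.
Consumer surplus without the control is ½ · (27.8 - 16) · 59 = 348.1.
With the floor, consumers buy 14 units at 25, so CS = ½ · (27.8 - 25) · 14 = 19.6.
Change in consumer surplus = 19.6 - 348.1 = -328.5.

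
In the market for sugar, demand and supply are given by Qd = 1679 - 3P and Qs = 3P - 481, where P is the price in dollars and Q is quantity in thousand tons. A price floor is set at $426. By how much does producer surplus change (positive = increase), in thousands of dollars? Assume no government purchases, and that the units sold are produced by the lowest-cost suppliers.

Setting quantity demanded equal to quantity supplied, 1679 - 3P = 3P - 481, gives P* = 360 and Q* = 599.
Because the floor (426) lies above the market-clearing price, it is binding.
At P = 426: Qd = 1679 - 3·426 = 401 and Qs = 3·426 - 481 = 797.
Producer surplus without the control is ½ · (360 - 481/3) · 599 = 358801/6.
With the floor, 401 units are sold at 426. The supply price at Q = 401 is 294, so PS = ½ · [(426 - 481/3) + (426 - 294)] · 401 = 478393/6.
Change in producer surplus = 478393/6 - 358801/6 = 19932.

19932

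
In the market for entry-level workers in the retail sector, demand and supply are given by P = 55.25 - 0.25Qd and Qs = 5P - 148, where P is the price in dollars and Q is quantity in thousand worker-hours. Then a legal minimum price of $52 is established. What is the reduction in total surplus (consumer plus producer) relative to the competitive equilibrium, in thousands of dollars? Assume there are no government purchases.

435.6

Rearranging demand gives Qd = 221 - 4P. In a free market, 221 - 4P = 5P - 148 gives the equilibrium P* = 41, Q* = 57.
Because the floor (52) lies above the market-clearing price, it is binding.
At P = 52: Qd = 221 - 4·52 = 13 and Qs = 5·52 - 148 = 112.
Quantity traded falls to 13. At Q = 13 the demand price is (221 - 13)/4 = 52 and the supply price is (148 + 13)/5 = 32.2.
Deadweight loss = ½ · (52 - 32.2) · (57 - 13) = ½ · 19.8 · 44 = 435.6.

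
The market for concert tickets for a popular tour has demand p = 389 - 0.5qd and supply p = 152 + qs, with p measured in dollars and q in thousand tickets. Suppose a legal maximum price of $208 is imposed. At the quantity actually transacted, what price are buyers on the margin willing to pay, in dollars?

Rearranging demand gives qd = 778 - 2p; rearranging supply gives qs = p - 152. Without the control the market clears where 778 - 2p = p - 152, i.e. p* = 310 and q* = 158.
Because the ceiling (208) lies below the market-clearing price, it is binding.
At p = 208: qd = 778 - 2·208 = 362 and qs = 208 - 152 = 56.
Only 56 units reach the market. On the demand curve, the marginal buyer's willingness to pay at q = 56 is (778 - 56)/2 = 361.

361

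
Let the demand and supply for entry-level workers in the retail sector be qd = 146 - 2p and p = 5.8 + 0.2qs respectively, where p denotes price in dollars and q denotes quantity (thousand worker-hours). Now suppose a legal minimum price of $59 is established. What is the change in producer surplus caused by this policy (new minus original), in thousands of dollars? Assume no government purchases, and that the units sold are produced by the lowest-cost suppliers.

489.6

Rearranging supply gives qs = 5p - 29. Without the control the market clears where 146 - 2p = 5p - 29, i.e. p* = 25 and q* = 96.
Since 59 > 25, the floor is binding.
At p = 59: qd = 146 - 2·59 = 28 and qs = 5·59 - 29 = 266.
Producer surplus without the control is ½ · (25 - 5.8) · 96 = 921.6.
With the floor, 28 units are sold at 59. The supply price at q = 28 is 11.4, so PS = ½ · [(59 - 5.8) + (59 - 11.4)] · 28 = 1411.2.
Change in producer surplus = 1411.2 - 921.6 = 489.6.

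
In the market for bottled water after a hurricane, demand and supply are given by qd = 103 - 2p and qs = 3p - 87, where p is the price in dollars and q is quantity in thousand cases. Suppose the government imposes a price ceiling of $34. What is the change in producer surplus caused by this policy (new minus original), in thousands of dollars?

Setting quantity demanded equal to quantity supplied, 103 - 2p = 3p - 87, gives p* = 38 and q* = 27.
Since 34 < 38, the ceiling is binding.
At p = 34: qd = 103 - 2·34 = 35 and qs = 3·34 - 87 = 15.
Producer surplus without the control is ½ · (38 - 29) · 27 = 121.5.
With the ceiling, producers sell 15 units at 34, so PS = ½ · (34 - 29) · 15 = 37.5.
Change in producer surplus = 37.5 - 121.5 = -84.

-84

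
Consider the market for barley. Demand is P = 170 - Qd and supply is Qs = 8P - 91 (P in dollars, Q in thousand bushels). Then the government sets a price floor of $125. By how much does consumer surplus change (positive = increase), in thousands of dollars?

Rearranging demand gives Qd = 170 - P. Without the control the market clears where 170 - P = 8P - 91, i.e. P* = 29 and Q* = 141.
Since 125 > 29, the floor is binding.
At P = 125: Qd = 170 - 125 = 45 and Qs = 8·125 - 91 = 909.
Consumer surplus without the control is ½ · (170 - 29) · 141 = 9940.5.
With the floor, consumers buy 45 units at 125, so CS = ½ · (170 - 125) · 45 = 1012.5.
Change in consumer surplus = 1012.5 - 9940.5 = -8928.

-8928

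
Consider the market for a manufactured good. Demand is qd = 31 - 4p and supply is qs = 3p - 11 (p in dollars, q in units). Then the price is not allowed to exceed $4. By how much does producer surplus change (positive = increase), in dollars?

-8

Setting quantity demanded equal to quantity supplied, 31 - 4p = 3p - 11, gives p* = 6 and q* = 7.
Since 4 < 6, the ceiling is binding.
At p = 4: qd = 31 - 4·4 = 15 and qs = 3·4 - 11 = 1.
Producer surplus without the control is ½ · (6 - 11/3) · 7 = 49/6.
With the ceiling, producers sell 1 units at 4, so PS = ½ · (4 - 11/3) · 1 = 1/6.
Change in producer surplus = 1/6 - 49/6 = -8.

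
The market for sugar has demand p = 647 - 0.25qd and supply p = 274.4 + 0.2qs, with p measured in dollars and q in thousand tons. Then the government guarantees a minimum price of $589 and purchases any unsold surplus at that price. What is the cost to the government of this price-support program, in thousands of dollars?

789849

Rearranging demand gives qd = 2588 - 4p; rearranging supply gives qs = 5p - 1372. Setting quantity demanded equal to quantity supplied, 2588 - 4p = 5p - 1372, gives p* = 440 and q* = 828.
Since 589 > 440, the floor is binding.
At p = 589: qd = 2588 - 4·589 = 232 and qs = 5·589 - 1372 = 1573.
Surplus = qs - qd = 1341.
Government expenditure = surplus × support price = 1341 × 589 = 789849.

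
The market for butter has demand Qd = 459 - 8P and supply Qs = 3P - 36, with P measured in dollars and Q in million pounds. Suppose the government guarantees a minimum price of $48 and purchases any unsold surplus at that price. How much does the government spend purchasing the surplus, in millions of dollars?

In a free market, 459 - 8P = 3P - 36 gives the equilibrium P* = 45, Q* = 99.
Since 48 > 45, the floor is binding.
At P = 48: Qd = 459 - 8·48 = 75 and Qs = 3·48 - 36 = 108.
Surplus = Qs - Qd = 33.
Government expenditure = surplus × support price = 33 × 48 = 1584.

1584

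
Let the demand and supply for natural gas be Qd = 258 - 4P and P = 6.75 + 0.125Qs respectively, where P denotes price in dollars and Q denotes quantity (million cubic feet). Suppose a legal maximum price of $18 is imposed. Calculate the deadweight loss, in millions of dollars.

768

Rearranging supply gives Qs = 8P - 54. In a free market, 258 - 4P = 8P - 54 gives the equilibrium P* = 26, Q* = 154.
Because the ceiling (18) lies below the market-clearing price, it is binding.
At P = 18: Qd = 258 - 4·18 = 186 and Qs = 8·18 - 54 = 90.
Quantity traded falls to 90. At Q = 90 the demand price is (258 - 90)/4 = 42 and the supply price is (54 + 90)/8 = 18.
Deadweight loss = ½ · (42 - 18) · (154 - 90) = ½ · 24 · 64 = 768.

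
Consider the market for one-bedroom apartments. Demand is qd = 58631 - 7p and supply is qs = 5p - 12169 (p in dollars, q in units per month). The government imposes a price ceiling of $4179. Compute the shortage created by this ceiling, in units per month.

Without the control the market clears where 58631 - 7p = 5p - 12169, i.e. p* = 5900 and q* = 17331.
Since 4179 < 5900, the ceiling is binding.
At p = 4179: qd = 58631 - 7·4179 = 29378 and qs = 5·4179 - 12169 = 8726.
Shortage = qd - qs = 29378 - 8726 = 20652.

20652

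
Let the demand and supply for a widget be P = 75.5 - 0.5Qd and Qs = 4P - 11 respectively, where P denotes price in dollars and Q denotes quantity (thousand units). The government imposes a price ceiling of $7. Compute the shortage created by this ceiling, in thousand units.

120

Rearranging demand gives Qd = 151 - 2P. Without the control the market clears where 151 - 2P = 4P - 11, i.e. P* = 27 and Q* = 97.
The ceiling of 7 is below the equilibrium price 27, so it binds.
At P = 7: Qd = 151 - 2·7 = 137 and Qs = 4·7 - 11 = 17.
Shortage = Qd - Qs = 137 - 17 = 120.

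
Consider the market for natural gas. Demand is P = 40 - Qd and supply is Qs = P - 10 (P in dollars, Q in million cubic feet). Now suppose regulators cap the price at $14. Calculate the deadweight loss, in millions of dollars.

121

Rearranging demand gives Qd = 40 - P. Equilibrium: 40 - P = P - 10, so 50 = 2P and P* = 25, Q* = 15.
Since 14 < 25, the ceiling is binding.
At P = 14: Qd = 40 - 14 = 26 and Qs = 14 - 10 = 4.
Quantity traded falls to 4. At Q = 4 the demand price is 40 - 4 = 36 and the supply price is 10 + 4 = 14.
Deadweight loss = ½ · (36 - 14) · (15 - 4) = ½ · 22 · 11 = 121.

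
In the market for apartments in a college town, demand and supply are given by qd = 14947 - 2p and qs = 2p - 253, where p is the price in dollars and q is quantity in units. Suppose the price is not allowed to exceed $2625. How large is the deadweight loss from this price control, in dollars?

2761250

Without the control the market clears where 14947 - 2p = 2p - 253, i.e. p* = 3800 and q* = 7347.
Since 2625 < 3800, the ceiling is binding.
At p = 2625: qd = 14947 - 2·2625 = 9697 and qs = 2·2625 - 253 = 4997.
Quantity traded falls to 4997. At q = 4997 the demand price is (14947 - 4997)/2 = 4975 and the supply price is (253 + 4997)/2 = 2625.
Deadweight loss = ½ · (4975 - 2625) · (7347 - 4997) = ½ · 2350 · 2350 = 2761250.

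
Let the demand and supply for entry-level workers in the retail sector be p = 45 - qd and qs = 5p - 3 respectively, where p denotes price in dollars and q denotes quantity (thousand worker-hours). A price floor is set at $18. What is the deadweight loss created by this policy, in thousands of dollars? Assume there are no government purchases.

60

Rearranging demand gives qd = 45 - p. In a free market, 45 - p = 5p - 3 gives the equilibrium p* = 8, q* = 37.
Since 18 > 8, the floor is binding.
At p = 18: qd = 45 - 18 = 27 and qs = 5·18 - 3 = 87.
Quantity traded falls to 27. At q = 27 the demand price is 45 - 27 = 18 and the supply price is (3 + 27)/5 = 6.
Deadweight loss = ½ · (18 - 6) · (37 - 27) = ½ · 12 · 10 = 60.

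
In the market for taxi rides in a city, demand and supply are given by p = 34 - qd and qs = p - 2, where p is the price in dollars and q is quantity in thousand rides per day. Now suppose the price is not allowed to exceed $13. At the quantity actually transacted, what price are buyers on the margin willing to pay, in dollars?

23

Rearranging demand gives qd = 34 - p. Without the control the market clears where 34 - p = p - 2, i.e. p* = 18 and q* = 16.
The ceiling of 13 is below the equilibrium price 18, so it binds.
At p = 13: qd = 34 - 13 = 21 and qs = 13 - 2 = 11.
Only 11 units reach the market. On the demand curve, the marginal buyer's willingness to pay at q = 11 is (34 - 11) = 23.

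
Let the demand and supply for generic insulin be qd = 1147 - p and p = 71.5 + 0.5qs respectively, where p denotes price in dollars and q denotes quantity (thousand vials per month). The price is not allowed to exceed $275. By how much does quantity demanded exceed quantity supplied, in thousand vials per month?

Rearranging supply gives qs = 2p - 143. Setting quantity demanded equal to quantity supplied, 1147 - p = 2p - 143, gives p* = 430 and q* = 717.
Since 275 < 430, the ceiling is binding.
At p = 275: qd = 1147 - 275 = 872 and qs = 2·275 - 143 = 407.
Shortage = qd - qs = 872 - 407 = 465.

465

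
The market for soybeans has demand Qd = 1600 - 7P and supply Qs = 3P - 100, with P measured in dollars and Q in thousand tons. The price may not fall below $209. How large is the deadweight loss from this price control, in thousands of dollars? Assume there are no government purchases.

17745

In a free market, 1600 - 7P = 3P - 100 gives the equilibrium P* = 170, Q* = 410.
Since 209 > 170, the floor is binding.
At P = 209: Qd = 1600 - 7·209 = 137 and Qs = 3·209 - 100 = 527.
Quantity traded falls to 137. At Q = 137 the demand price is (1600 - 137)/7 = 209 and the supply price is (100 + 137)/3 = 79.
Deadweight loss = ½ · (209 - 79) · (410 - 137) = ½ · 130 · 273 = 17745.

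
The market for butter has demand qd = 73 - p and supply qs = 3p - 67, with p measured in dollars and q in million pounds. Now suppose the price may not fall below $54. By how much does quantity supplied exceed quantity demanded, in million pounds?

Without the control the market clears where 73 - p = 3p - 67, i.e. p* = 35 and q* = 38.
Since 54 > 35, the floor is binding.
At p = 54: qd = 73 - 54 = 19 and qs = 3·54 - 67 = 95.
Surplus = qs - qd = 95 - 19 = 76.

76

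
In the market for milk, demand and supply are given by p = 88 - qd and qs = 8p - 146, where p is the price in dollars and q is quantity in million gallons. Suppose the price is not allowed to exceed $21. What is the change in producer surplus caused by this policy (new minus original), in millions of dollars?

-210

Rearranging demand gives qd = 88 - p. Setting quantity demanded equal to quantity supplied, 88 - p = 8p - 146, gives p* = 26 and q* = 62.
Because the ceiling (21) lies below the market-clearing price, it is binding.
At p = 21: qd = 88 - 21 = 67 and qs = 8·21 - 146 = 22.
Producer surplus without the control is ½ · (26 - 18.25) · 62 = 240.25.
With the ceiling, producers sell 22 units at 21, so PS = ½ · (21 - 18.25) · 22 = 30.25.
Change in producer surplus = 30.25 - 240.25 = -210.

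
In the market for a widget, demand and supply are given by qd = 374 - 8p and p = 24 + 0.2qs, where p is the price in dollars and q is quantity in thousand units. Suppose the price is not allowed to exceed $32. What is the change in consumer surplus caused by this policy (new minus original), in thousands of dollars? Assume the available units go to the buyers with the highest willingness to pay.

Rearranging supply gives qs = 5p - 120. Equilibrium: 374 - 8p = 5p - 120, so 494 = 13p and p* = 38, q* = 70.
Because the ceiling (32) lies below the market-clearing price, it is binding.
At p = 32: qd = 374 - 8·32 = 118 and qs = 5·32 - 120 = 40.
Consumer surplus without the control is ½ · (46.75 - 38) · 70 = 306.25.
With the ceiling, 40 units are sold at 32 (assume they go to the highest-value buyers). The demand price at q = 40 is 41.75, so CS = ½ · [(46.75 - 32) + (41.75 - 32)] · 40 = 490.
Change in consumer surplus = 490 - 306.25 = 183.75.

183.75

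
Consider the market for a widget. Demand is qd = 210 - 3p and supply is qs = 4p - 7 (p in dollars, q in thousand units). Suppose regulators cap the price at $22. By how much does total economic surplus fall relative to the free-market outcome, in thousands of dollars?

378

In a free market, 210 - 3p = 4p - 7 gives the equilibrium p* = 31, q* = 117.
The ceiling of 22 is below the equilibrium price 31, so it binds.
At p = 22: qd = 210 - 3·22 = 144 and qs = 4·22 - 7 = 81.
Quantity traded falls to 81. At q = 81 the demand price is (210 - 81)/3 = 43 and the supply price is (7 + 81)/4 = 22.
Deadweight loss = ½ · (43 - 22) · (117 - 81) = ½ · 21 · 36 = 378.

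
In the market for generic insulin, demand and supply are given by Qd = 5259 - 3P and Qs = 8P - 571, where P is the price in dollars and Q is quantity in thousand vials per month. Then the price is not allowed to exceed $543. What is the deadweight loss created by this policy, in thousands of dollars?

Setting quantity demanded equal to quantity supplied, 5259 - 3P = 8P - 571, gives P* = 530 and Q* = 3669.
The ceiling of 543 is above the equilibrium price 530, so it is not binding; the market clears at P* = 530, Q* = 3669.
Since the control does not bind, no trades are prevented and deadweight loss is zero.

0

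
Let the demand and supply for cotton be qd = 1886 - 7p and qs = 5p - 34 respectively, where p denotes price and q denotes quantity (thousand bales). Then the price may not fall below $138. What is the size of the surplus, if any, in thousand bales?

In a free market, 1886 - 7p = 5p - 34 gives the equilibrium p* = 160, q* = 766.
Since 138 is below p* = 160, the floor does not bind and the free-market outcome prevails.
Since the control does not bind, there is no surplus.

0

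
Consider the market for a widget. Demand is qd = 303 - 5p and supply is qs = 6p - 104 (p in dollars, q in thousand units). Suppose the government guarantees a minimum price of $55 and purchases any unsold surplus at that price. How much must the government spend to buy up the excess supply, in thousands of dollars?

Setting quantity demanded equal to quantity supplied, 303 - 5p = 6p - 104, gives p* = 37 and q* = 118.
Since 55 > 37, the floor is binding.
At p = 55: qd = 303 - 5·55 = 28 and qs = 6·55 - 104 = 226.
Surplus = qs - qd = 198.
Government expenditure = surplus × support price = 198 × 55 = 10890.

10890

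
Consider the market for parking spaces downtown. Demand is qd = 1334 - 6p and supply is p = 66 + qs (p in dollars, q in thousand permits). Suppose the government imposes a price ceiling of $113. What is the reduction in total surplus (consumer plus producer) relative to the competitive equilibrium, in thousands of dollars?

4415.25

Rearranging supply gives qs = p - 66. Equilibrium: 1334 - 6p = p - 66, so 1400 = 7p and p* = 200, q* = 134.
Since 113 < 200, the ceiling is binding.
At p = 113: qd = 1334 - 6·113 = 656 and qs = 113 - 66 = 47.
Quantity traded falls to 47. At q = 47 the demand price is (1334 - 47)/6 = 214.5 and the supply price is 66 + 47 = 113.
Deadweight loss = ½ · (214.5 - 113) · (134 - 47) = ½ · 101.5 · 87 = 4415.25.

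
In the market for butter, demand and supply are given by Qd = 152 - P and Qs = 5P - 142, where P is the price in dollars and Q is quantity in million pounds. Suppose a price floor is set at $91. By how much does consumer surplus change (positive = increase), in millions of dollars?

In a free market, 152 - P = 5P - 142 gives the equilibrium P* = 49, Q* = 103.
The floor of 91 is above the equilibrium price 49, so it binds.
At P = 91: Qd = 152 - 91 = 61 and Qs = 5·91 - 142 = 313.
Consumer surplus without the control is ½ · (152 - 49) · 103 = 5304.5.
With the floor, consumers buy 61 units at 91, so CS = ½ · (152 - 91) · 61 = 1860.5.
Change in consumer surplus = 1860.5 - 5304.5 = -3444.

-3444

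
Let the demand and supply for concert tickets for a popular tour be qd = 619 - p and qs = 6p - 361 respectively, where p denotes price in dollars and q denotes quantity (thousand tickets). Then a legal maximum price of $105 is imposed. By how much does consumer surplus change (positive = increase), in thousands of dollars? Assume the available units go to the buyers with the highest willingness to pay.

In a free market, 619 - p = 6p - 361 gives the equilibrium p* = 140, q* = 479.
Because the ceiling (105) lies below the market-clearing price, it is binding.
At p = 105: qd = 619 - 105 = 514 and qs = 6·105 - 361 = 269.
Consumer surplus without the control is ½ · (619 - 140) · 479 = 114720.5.
With the ceiling, 269 units are sold at 105 (assume they go to the highest-value buyers). The demand price at q = 269 is 350, so CS = ½ · [(619 - 105) + (350 - 105)] · 269 = 102085.5.
Change in consumer surplus = 102085.5 - 114720.5 = -12635.

-12635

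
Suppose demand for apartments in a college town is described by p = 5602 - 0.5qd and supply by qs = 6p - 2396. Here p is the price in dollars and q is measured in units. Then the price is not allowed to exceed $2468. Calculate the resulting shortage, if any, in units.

0

Rearranging demand gives qd = 11204 - 2p. Equilibrium: 11204 - 2p = 6p - 2396, so 13600 = 8p and p* = 1700, q* = 7804.
The ceiling of 2468 is above the equilibrium price 1700, so it is not binding; the market clears at p* = 1700, q* = 7804.
Since the control does not bind, there is no shortage.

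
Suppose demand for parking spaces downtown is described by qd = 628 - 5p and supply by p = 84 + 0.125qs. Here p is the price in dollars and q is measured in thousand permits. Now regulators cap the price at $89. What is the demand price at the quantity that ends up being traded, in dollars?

Rearranging supply gives qs = 8p - 672. Equilibrium: 628 - 5p = 8p - 672, so 1300 = 13p and p* = 100, q* = 128.
The ceiling of 89 is below the equilibrium price 100, so it binds.
At p = 89: qd = 628 - 5·89 = 183 and qs = 8·89 - 672 = 40.
Only 40 units reach the market. On the demand curve, the marginal buyer's willingness to pay at q = 40 is (628 - 40)/5 = 117.6.

117.6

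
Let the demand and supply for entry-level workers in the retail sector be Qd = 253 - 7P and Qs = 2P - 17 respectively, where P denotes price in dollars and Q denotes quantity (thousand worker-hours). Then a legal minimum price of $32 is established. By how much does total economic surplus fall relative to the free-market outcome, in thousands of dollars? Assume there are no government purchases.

Without the control the market clears where 253 - 7P = 2P - 17, i.e. P* = 30 and Q* = 43.
Because the floor (32) lies above the market-clearing price, it is binding.
At P = 32: Qd = 253 - 7·32 = 29 and Qs = 2·32 - 17 = 47.
Quantity traded falls to 29. At Q = 29 the demand price is (253 - 29)/7 = 32 and the supply price is (17 + 29)/2 = 23.
Deadweight loss = ½ · (32 - 23) · (43 - 29) = ½ · 9 · 14 = 63.

63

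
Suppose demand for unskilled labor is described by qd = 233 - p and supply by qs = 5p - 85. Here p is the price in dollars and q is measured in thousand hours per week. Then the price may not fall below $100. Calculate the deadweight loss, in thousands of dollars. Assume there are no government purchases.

In a free market, 233 - p = 5p - 85 gives the equilibrium p* = 53, q* = 180.
Since 100 > 53, the floor is binding.
At p = 100: qd = 233 - 100 = 133 and qs = 5·100 - 85 = 415.
Quantity traded falls to 133. At q = 133 the demand price is 233 - 133 = 100 and the supply price is (85 + 133)/5 = 43.6.
Deadweight loss = ½ · (100 - 43.6) · (180 - 133) = ½ · 56.4 · 47 = 1325.4.

1325.4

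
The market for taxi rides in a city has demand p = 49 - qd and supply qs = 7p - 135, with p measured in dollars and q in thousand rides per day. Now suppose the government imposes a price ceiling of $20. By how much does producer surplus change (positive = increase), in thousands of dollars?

Rearranging demand gives qd = 49 - p. In a free market, 49 - p = 7p - 135 gives the equilibrium p* = 23, q* = 26.
Since 20 < 23, the ceiling is binding.
At p = 20: qd = 49 - 20 = 29 and qs = 7·20 - 135 = 5.
Producer surplus without the control is ½ · (23 - 135/7) · 26 = 338/7.
With the ceiling, producers sell 5 units at 20, so PS = ½ · (20 - 135/7) · 5 = 25/14.
Change in producer surplus = 25/14 - 338/7 = -46.5.

-46.5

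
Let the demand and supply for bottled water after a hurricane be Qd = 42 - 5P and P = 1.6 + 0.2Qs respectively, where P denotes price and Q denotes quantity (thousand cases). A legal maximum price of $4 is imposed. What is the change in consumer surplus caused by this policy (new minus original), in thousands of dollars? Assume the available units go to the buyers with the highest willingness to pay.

9.5

Rearranging supply gives Qs = 5P - 8. In a free market, 42 - 5P = 5P - 8 gives the equilibrium P* = 5, Q* = 17.
Because the ceiling (4) lies below the market-clearing price, it is binding.
At P = 4: Qd = 42 - 5·4 = 22 and Qs = 5·4 - 8 = 12.
Consumer surplus without the control is ½ · (8.4 - 5) · 17 = 28.9.
With the ceiling, 12 units are sold at 4 (assume they go to the highest-value buyers). The demand price at Q = 12 is 6, so CS = ½ · [(8.4 - 4) + (6 - 4)] · 12 = 38.4.
Change in consumer surplus = 38.4 - 28.9 = 9.5.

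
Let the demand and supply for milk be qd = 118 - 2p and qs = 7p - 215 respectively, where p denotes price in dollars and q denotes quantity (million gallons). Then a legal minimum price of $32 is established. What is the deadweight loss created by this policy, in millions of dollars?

0

Without the control the market clears where 118 - 2p = 7p - 215, i.e. p* = 37 and q* = 44.
Since 32 is below p* = 37, the floor does not bind and the free-market outcome prevails.
Since the control does not bind, no trades are prevented and deadweight loss is zero.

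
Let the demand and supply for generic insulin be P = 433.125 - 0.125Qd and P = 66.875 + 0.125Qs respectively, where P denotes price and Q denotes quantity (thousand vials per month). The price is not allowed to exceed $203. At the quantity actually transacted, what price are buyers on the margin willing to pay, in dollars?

297

Rearranging demand gives Qd = 3465 - 8P; rearranging supply gives Qs = 8P - 535. Equilibrium: 3465 - 8P = 8P - 535, so 4000 = 16P and P* = 250, Q* = 1465.
Since 203 < 250, the ceiling is binding.
At P = 203: Qd = 3465 - 8·203 = 1841 and Qs = 8·203 - 535 = 1089.
Only 1089 units reach the market. On the demand curve, the marginal buyer's willingness to pay at Q = 1089 is (3465 - 1089)/8 = 297.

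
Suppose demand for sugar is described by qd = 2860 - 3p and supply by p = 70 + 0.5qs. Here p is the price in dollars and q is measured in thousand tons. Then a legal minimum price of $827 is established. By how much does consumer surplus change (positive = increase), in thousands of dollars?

-163326.5

Rearranging supply gives qs = 2p - 140. Without the control the market clears where 2860 - 3p = 2p - 140, i.e. p* = 600 and q* = 1060.
Because the floor (827) lies above the market-clearing price, it is binding.
At p = 827: qd = 2860 - 3·827 = 379 and qs = 2·827 - 140 = 1514.
Consumer surplus without the control is ½ · (2860/3 - 600) · 1060 = 561800/3.
With the floor, consumers buy 379 units at 827, so CS = ½ · (2860/3 - 827) · 379 = 143641/6.
Change in consumer surplus = 143641/6 - 561800/3 = -163326.5.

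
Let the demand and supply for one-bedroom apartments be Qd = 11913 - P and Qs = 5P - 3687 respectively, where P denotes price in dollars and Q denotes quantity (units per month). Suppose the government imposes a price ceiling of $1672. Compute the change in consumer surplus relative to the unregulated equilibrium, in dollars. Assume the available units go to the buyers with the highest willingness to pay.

Without the control the market clears where 11913 - P = 5P - 3687, i.e. P* = 2600 and Q* = 9313.
Since 1672 < 2600, the ceiling is binding.
At P = 1672: Qd = 11913 - 1672 = 10241 and Qs = 5·1672 - 3687 = 4673.
Consumer surplus without the control is ½ · (11913 - 2600) · 9313 = 43365984.5.
With the ceiling, 4673 units are sold at 1672 (assume they go to the highest-value buyers). The demand price at Q = 4673 is 7240, so CS = ½ · [(11913 - 1672) + (7240 - 1672)] · 4673 = 36937728.5.
Change in consumer surplus = 36937728.5 - 43365984.5 = -6428256.

-6428256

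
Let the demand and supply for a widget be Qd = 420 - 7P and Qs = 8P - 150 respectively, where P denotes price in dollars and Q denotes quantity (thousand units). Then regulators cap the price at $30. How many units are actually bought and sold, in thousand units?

90

Setting quantity demanded equal to quantity supplied, 420 - 7P = 8P - 150, gives P* = 38 and Q* = 154.
Because the ceiling (30) lies below the market-clearing price, it is binding.
At P = 30: Qd = 420 - 7·30 = 210 and Qs = 8·30 - 150 = 90.
The quantity actually transacted is the short side, supply: 90.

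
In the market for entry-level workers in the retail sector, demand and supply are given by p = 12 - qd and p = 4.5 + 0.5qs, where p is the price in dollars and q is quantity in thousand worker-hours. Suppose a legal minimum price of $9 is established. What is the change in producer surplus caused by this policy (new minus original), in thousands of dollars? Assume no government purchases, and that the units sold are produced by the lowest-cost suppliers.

5

Rearranging demand gives qd = 12 - p; rearranging supply gives qs = 2p - 9. Equilibrium: 12 - p = 2p - 9, so 21 = 3p and p* = 7, q* = 5.
Because the floor (9) lies above the market-clearing price, it is binding.
At p = 9: qd = 12 - 9 = 3 and qs = 2·9 - 9 = 9.
Producer surplus without the control is ½ · (7 - 4.5) · 5 = 6.25.
With the floor, 3 units are sold at 9. The supply price at q = 3 is 6, so PS = ½ · [(9 - 4.5) + (9 - 6)] · 3 = 11.25.
Change in producer surplus = 11.25 - 6.25 = 5.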